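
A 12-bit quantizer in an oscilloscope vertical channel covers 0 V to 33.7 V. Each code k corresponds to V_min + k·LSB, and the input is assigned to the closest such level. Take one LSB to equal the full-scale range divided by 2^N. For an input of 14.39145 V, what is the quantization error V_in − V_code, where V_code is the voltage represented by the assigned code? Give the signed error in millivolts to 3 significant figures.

+1.48 mV

Full-scale range = 33.7 V. LSB = 33.7 V / 2^12 ≈ 8.228 mV.
(V_in − V_min)/LSB = (14.39145 − (0)) × 4096/33.7 = 1749.1804 → nearest code k = 1749.
Reconstructed level: 0 + 1749 × 33.7/4096 V = 14.38996582 V.
V_in − V_code = 14.39145 − (14.38996582) = +1.48 mV.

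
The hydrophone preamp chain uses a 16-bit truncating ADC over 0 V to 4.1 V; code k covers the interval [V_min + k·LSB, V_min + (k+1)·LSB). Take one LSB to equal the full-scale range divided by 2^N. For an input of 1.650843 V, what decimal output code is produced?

26387

Full-scale range = 4.1 V. LSB = 4.1 V / 2^16 ≈ 62.56 µV.
code = ⌊(V_in − V_min)/LSB⌋ = ⌊(V_in − V_min) × 2^16 / range⌋
     = ⌊(1.650843 − (0)) × 65536 / 4.1⌋ = ⌊1.650843 × 65536/4.1⌋
     = ⌊26387.719⌋ = 26387.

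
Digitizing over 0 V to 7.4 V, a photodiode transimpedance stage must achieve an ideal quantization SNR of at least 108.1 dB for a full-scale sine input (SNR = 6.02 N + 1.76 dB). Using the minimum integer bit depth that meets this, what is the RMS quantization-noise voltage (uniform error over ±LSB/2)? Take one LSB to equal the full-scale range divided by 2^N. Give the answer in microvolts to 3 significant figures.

8.15 µV

Range is 7.4 V.
6.02 N + 1.76 ≥ 108.1 gives N ≥ 17.664, so the minimum integer is 18.
One LSB is 7.4 V / 262144 = 28.229 µV.
σ_q = LSB/√12 = 28.229 µV/3.4641 = 8.15 µV.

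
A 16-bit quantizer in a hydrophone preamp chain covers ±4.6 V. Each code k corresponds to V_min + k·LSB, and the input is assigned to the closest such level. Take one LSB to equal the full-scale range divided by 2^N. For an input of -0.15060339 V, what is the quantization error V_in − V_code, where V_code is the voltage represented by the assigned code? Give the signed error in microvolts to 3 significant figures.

The full-scale span is 4.6 − (-4.6) = 9.2 V. LSB = 9.2 V / 2^16 ≈ 140.4 µV.
(-0.15060339 − (-4.6)) / LSB = 4.44939661 × 65536/9.2 = 31695.1800. Nearest integer: k = 31695.
V_code = -4.6 + (31695/65536) × 9.2 = -0.15062866211 V.
e = -0.15060339 − (-0.15062866211) = +25.3 µV.

+25.3 µV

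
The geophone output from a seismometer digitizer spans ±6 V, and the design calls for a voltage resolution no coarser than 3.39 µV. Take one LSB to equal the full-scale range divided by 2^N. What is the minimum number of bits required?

The full-scale span is 6 − (-6) = 12 V.
12 V / 3.39 µV = 3.540e6. Since 2^21 = 2097152 and 2^22 = 4194304, N = 22.

22 bits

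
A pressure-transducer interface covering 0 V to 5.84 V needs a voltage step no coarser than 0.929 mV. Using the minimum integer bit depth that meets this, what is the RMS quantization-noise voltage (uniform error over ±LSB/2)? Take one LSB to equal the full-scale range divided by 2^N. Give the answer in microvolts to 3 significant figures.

206 µV

V_FS = 5.84 V.
Required number of levels: 5.84/0.929 mV = 6286.3; smallest N with 2^N ≥ that is 13.
LSB = 5.84 V ÷ 2^13 = 5.84/8192 V = 0.71289 mV.
RMS noise = LSB/√12 = 206 µV.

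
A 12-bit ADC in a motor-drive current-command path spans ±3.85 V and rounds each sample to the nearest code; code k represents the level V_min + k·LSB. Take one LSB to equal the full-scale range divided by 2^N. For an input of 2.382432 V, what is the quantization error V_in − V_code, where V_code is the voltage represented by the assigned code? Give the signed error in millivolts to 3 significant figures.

The full-scale span is 3.85 − (-3.85) = 7.7 V. LSB = 7.7 V / 2^12 ≈ 1.880 mV.
Position in LSBs: (2.382432 − (-3.85)) × 4096/7.7 = 3315.3301; rounding gives k = 3315.
Reconstructed level: -3.85 + 3315 × 7.7/4096 V = 2.381811523 V.
Error = V_in − V_code = 2.382432 − (2.381811523) = +0.620 mV.

+0.620 mV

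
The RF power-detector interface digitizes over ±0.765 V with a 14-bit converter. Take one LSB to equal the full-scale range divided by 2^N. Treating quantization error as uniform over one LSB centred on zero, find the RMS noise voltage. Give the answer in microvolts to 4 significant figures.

26.96 µV

The full-scale span is 0.765 − (-0.765) = 1.53 V.
LSB = 1.53 V / 2^14 = 93.3838 µV.
For a uniform distribution on [−LSB/2, +LSB/2], V_rms = LSB/√12 = 93.3838 µV/3.4641 = 26.96 µV.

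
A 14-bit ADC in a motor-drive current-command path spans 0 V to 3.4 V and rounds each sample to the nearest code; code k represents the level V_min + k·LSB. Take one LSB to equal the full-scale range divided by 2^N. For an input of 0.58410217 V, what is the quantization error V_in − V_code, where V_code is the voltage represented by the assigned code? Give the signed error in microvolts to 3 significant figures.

−65.3 µV

Range is 3.4 V. LSB = 3.4 V / 2^14 ≈ 207.5 µV.
(V_in − V_min)/LSB = (0.58410217 − (0)) × 16384/3.4 = 2814.6853 → nearest code k = 2815.
V_code = 0 + (2815/16384) × 3.4 = 0.58416748047 V.
e = 0.58410217 − (0.58416748047) = −65.3 µV.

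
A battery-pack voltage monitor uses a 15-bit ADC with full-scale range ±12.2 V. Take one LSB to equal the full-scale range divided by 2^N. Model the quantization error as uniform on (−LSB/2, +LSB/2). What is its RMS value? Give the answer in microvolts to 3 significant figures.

215 µV

Span: 12.2 V − (-12.2 V) = 24.4 V.
One LSB is 24.4 V / 32768 = 0.74463 mV.
For a uniform distribution on [−LSB/2, +LSB/2], V_rms = LSB/√12 = 0.74463 mV/3.4641 = 215 µV.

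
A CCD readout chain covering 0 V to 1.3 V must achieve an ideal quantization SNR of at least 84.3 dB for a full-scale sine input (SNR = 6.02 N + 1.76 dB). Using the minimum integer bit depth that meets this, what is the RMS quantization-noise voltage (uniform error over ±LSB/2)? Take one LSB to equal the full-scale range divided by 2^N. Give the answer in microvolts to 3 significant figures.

22.9 µV

Range is 1.3 V.
Required N = ⌈(84.3 − 1.76)/6.02⌉ = ⌈13.711⌉ = 14.
One LSB is 1.3 V / 16384 = 79.346 µV.
V_rms = LSB/√12 = 22.9 µV.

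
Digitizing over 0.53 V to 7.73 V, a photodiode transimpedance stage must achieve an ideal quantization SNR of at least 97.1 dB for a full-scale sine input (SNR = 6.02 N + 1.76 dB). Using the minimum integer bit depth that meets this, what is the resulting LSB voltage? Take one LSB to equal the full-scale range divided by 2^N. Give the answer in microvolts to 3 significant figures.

The full-scale span is 7.73 − (0.53) = 7.2 V.
Solving 6.02 N ≥ 97.1 − 1.76: N ≥ 15.837. Round up → N = 16.
LSB = 7.2 V / 2^16 = 110 µV.

110 µV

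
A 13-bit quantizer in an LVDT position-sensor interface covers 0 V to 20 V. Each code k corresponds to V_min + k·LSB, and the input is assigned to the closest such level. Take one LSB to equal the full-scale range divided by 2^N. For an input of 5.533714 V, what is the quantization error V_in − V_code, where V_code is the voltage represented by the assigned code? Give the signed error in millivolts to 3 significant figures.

Full-scale range = 20 V. LSB = 20 V / 2^13 ≈ 2.441 mV.
Position in LSBs: (5.533714 − (0)) × 8192/20 = 2266.6093; rounding gives k = 2267.
V_code = 0 + (2267/8192) × 20 = 5.534667969 V.
V_in − V_code = 5.533714 − (5.534667969) = −0.954 mV.

−0.954 mV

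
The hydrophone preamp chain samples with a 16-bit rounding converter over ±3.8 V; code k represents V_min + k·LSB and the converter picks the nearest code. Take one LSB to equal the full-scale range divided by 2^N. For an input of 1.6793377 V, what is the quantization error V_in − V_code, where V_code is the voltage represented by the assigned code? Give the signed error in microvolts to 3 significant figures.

+22.5 µV

Full-scale range = 3.8 V − (-3.8 V) = 7.6 V. LSB = 7.6 V / 2^16 ≈ 116.0 µV.
Position in LSBs: (1.6793377 − (-3.8)) × 65536/7.6 = 47249.1941; rounding gives k = 47249.
Reconstructed level: -3.8 + 47249 × 7.6/65536 V = 1.6793151855 V.
e = 1.6793377 − (1.6793151855) = +22.5 µV.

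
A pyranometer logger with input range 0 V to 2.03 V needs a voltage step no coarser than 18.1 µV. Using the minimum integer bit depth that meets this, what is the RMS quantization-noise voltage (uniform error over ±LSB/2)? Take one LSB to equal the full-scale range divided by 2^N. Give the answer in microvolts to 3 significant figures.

Full-scale range = 2.03 V.
Need 2^N ≥ 2.03 V / 18.1 µV = 112200 → N_min = 17.
LSB = 2.03 V / 2^17 = 15.488 µV.
RMS noise = LSB/√12 = 4.47 µV.

4.47 µV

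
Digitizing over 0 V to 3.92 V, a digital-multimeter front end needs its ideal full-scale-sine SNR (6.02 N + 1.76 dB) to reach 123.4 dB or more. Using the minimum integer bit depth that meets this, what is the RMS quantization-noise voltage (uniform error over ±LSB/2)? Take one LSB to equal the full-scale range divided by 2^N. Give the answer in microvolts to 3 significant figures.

Range is 3.92 V.
Solving 6.02 N ≥ 123.4 − 1.76: N ≥ 20.206. Round up → N = 21.
LSB = 3.92 V ÷ 2^21 = 3.92/2097152 V = 1.8692 µV.
RMS noise = LSB/√12 = 0.540 µV.

0.540 µV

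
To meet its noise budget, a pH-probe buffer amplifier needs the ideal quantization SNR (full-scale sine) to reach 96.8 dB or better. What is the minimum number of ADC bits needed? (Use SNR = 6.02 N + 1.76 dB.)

16 bits

N ≥ (96.8 − 1.76)/6.02 = 15.787 → N_min = 16.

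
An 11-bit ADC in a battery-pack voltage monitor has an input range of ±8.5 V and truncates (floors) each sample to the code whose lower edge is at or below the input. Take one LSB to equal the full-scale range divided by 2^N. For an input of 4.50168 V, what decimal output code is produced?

The full-scale span is 8.5 − (-8.5) = 17 V. LSB = 17 V / 2^11 ≈ 8.301 mV.
(V_in − V_min) × 2^11/range = (4.50168 − (-8.5)) × 2048/17 = 1566.320.
Floor → code = 1566.

1566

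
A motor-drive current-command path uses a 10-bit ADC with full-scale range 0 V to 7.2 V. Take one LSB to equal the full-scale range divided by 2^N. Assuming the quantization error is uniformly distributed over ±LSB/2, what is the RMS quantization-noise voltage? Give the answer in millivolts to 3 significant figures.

2.03 mV

Range is 7.2 V.
Step size = 7.2/1024 V = 7.0313 mV.
σ_q = LSB/√12 = 7.0313 mV/3.4641 = 2.03 mV.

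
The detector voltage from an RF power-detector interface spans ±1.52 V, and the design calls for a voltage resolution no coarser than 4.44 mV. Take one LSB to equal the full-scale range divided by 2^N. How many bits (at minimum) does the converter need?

10 bits

Range = 1.52 − (-1.52) = 3.04 V.
Levels needed ≥ 3.04/4.44 mV = 684.7. 2^10 = 1024 suffices, so N_min = 10.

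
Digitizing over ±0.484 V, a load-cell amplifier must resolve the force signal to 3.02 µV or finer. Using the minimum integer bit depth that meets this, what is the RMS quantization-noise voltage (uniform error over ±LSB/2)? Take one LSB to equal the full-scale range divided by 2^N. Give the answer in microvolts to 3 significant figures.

The full-scale span is 0.484 − (-0.484) = 0.968 V.
Need 2^N ≥ 0.968 V / 3.02 µV = 320500 → N_min = 19.
One LSB is 0.968 V / 524288 = 1.8463 µV.
σ_q = LSB/√12 = 1.8463 µV/3.4641 = 0.533 µV.

0.533 µV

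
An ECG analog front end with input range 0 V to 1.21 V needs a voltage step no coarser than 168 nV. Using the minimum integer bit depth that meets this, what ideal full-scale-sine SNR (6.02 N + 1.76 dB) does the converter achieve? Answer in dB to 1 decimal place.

Range is 1.21 V.
Need 2^N ≥ 1.21 V / 168 nV = 7.202e6 → N_min = 23.
Ideal SNR at N = 23: 6.02·23 + 1.76 = 140.2 dB.

140.2 dB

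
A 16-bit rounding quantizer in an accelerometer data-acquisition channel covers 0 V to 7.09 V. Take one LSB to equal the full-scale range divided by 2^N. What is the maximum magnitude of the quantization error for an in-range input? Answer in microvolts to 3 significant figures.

54.1 µV

Span = 7.09 V.
LSB = 7.09 V / 2^16 = 108.18 µV.
A rounding quantizer has |error| ≤ LSB/2 = 54.1 µV.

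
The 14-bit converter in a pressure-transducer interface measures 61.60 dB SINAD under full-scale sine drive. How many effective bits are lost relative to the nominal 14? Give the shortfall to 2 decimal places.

4.06 bits

N_eff = (61.60 − 1.76)/6.02 = 9.9402 bits.
Lost resolution: 14 − 9.9402 = 4.0598 bits.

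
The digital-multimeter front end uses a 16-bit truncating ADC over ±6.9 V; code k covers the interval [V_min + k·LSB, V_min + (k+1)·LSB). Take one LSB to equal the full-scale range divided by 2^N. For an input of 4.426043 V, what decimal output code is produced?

Full-scale range = 6.9 V − (-6.9 V) = 13.8 V. LSB = 13.8 V / 2^16 ≈ 210.6 µV.
code = ⌊(V_in − V_min)/LSB⌋ = ⌊(V_in − V_min) × 2^16 / range⌋
     = ⌊(4.426043 − (-6.9)) × 65536 / 13.8⌋ = ⌊11.326043 × 65536/13.8⌋
     = ⌊53787.214⌋ = 53787.

53787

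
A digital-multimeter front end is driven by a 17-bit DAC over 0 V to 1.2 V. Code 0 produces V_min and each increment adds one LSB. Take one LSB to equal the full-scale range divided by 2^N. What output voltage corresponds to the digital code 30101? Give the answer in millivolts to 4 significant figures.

Span = 1.2 V. LSB = 1.2 V / 2^17.
Output = V_min + (30101/131072) × range = 0 + 0.229652 × 1.2 V
      = 0 + 0.275583 = 0.275583 V.

275.6 mV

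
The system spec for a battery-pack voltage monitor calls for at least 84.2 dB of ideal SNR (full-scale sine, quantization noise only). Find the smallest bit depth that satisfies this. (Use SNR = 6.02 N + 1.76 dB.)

14 bits

6.02 N + 1.76 ≥ 84.2 gives N ≥ 13.694, so the minimum integer is 14.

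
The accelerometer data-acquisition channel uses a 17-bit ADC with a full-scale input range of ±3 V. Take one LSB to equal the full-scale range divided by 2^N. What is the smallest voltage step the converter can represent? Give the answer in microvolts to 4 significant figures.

45.78 µV

Full-scale range = 3 V − (-3 V) = 6 V.
2^17 = 131072 levels.
LSB = 6 V ÷ 2^17 = 6/131072 V = 45.78 µV.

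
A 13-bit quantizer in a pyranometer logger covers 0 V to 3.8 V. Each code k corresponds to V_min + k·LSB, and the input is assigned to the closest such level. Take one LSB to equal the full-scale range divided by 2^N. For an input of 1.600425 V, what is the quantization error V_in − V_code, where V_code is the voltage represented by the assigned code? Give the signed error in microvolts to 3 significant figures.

Range is 3.8 V. LSB = 3.8 V / 2^13 ≈ 463.9 µV.
Position in LSBs: (1.600425 − (0)) × 8192/3.8 = 3450.1794; rounding gives k = 3450.
Reconstructed level: 0 + 3450 × 3.8/8192 V = 1.600341797 V.
V_in − V_code = 1.600425 − (1.600341797) = +83.2 µV.

+83.2 µV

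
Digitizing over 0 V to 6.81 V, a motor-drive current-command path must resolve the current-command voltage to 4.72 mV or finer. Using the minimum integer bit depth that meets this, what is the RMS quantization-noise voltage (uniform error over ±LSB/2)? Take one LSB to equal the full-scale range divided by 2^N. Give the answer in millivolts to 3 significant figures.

0.960 mV

Span = 6.81 V.
Need 2^N ≥ 6.81 V / 4.72 mV = 1443 → N_min = 11.
LSB = 6.81 V ÷ 2^11 = 6.81/2048 V = 3.3252 mV.
RMS noise = LSB/√12 = 0.960 mV.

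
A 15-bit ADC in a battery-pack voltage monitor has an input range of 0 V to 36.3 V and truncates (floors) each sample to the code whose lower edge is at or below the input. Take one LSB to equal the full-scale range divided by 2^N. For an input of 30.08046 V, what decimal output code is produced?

27153

Span = 36.3 V. LSB = 36.3 V / 2^15 ≈ 1.108 mV.
V_in − V_min = 30.08046 − (0) = 30.08046 V.
Divide by LSB: 30.08046 × 32768/36.3 = 27153.6230.
Truncating gives code 27153.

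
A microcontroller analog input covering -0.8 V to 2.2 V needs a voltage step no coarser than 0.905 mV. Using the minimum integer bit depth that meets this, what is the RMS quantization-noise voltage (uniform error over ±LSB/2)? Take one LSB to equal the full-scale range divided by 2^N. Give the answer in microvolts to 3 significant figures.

211 µV

Span: 2.2 V − (-0.8 V) = 3 V.
Required number of levels: 3/0.905 mV = 3314.9; smallest N with 2^N ≥ that is 12.
LSB = 3 V ÷ 2^12 = 3/4096 V = 0.73242 mV.
σ_q = LSB/√12 = 0.73242 mV/3.4641 = 211 µV.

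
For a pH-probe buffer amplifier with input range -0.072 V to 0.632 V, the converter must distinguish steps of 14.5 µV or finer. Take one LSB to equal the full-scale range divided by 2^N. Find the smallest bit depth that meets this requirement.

16 bits

Range = 0.632 − (-0.072) = 0.704 V.
0.704 V / 14.5 µV = 48550. Since 2^15 = 32768 and 2^16 = 65536, N = 16.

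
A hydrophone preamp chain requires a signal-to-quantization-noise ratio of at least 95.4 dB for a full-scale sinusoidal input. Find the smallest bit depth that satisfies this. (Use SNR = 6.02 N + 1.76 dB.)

16 bits

N ≥ (95.4 − 1.76)/6.02 = 15.555 → N_min = 16.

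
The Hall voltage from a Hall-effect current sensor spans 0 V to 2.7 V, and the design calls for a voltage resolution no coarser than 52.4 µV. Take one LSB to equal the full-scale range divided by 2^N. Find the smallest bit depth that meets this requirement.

16 bits

Range is 2.7 V.
Required number of levels: 2.7/52.4 µV = 51527; smallest N with 2^N ≥ that is 16.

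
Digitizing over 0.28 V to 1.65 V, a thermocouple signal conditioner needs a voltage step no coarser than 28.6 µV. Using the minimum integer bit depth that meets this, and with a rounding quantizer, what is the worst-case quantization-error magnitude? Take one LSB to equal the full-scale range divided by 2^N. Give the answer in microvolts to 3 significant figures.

Range = 1.65 − (0.28) = 1.37 V.
Required number of levels: 1.37/28.6 µV = 47902; smallest N with 2^N ≥ that is 16.
One LSB is 1.37 V / 65536 = 20.905 µV.
Max error for round-to-nearest is LSB/2 = 10.5 µV.

10.5 µV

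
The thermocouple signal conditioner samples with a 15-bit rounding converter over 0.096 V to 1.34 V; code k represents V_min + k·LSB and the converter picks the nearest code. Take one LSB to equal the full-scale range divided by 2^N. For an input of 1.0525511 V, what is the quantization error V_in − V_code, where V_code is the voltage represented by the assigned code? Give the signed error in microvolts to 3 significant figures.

+13.5 µV

Span: 1.34 V − (0.096 V) = 1.244 V. LSB = 1.244 V / 2^15 ≈ 37.96 µV.
Position in LSBs: (1.0525511 − (0.096)) × 32768/1.244 = 25196.3557; rounding gives k = 25196.
V_code = V_min + k × range/2^15 = 0.096 + 25196 × 1.244/32768 = 1.0525375977 V.
V_in − V_code = 1.0525511 − (1.0525375977) = +13.5 µV.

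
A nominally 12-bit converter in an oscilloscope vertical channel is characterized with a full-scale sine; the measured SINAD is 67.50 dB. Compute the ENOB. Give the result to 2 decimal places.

10.92 bits

ENOB = (67.50 − 1.76)/6.02 = 10.9203 bits.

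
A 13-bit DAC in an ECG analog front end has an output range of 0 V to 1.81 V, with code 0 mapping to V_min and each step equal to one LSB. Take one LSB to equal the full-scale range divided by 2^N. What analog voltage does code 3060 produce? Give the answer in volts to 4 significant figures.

Span = 1.81 V. LSB = 1.81 V / 2^13.
Output = V_min + (3060/8192) × range = 0 + 0.373535 × 1.81 V
      = 0 V + 0.676099 V = 0.676099 V.

0.6761 V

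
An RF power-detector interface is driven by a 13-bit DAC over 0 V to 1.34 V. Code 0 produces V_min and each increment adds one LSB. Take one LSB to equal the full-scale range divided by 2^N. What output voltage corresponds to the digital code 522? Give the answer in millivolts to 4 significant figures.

85.39 mV

V_FS = 1.34 V. LSB = 1.34 V / 2^13.
V_out = 0 + 522 × (1.34/8192) V
      = 0 + 0.0853857 = 0.0853857 V.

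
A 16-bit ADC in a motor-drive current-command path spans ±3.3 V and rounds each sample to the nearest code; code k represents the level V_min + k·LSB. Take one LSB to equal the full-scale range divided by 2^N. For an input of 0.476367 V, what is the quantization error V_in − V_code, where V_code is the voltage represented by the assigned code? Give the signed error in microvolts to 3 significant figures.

+18.1 µV

The full-scale span is 3.3 − (-3.3) = 6.6 V. LSB = 6.6 V / 2^16 ≈ 100.7 µV.
(0.476367 − (-3.3)) / LSB = 3.776367 × 65536/6.6 = 37498.1800. Nearest integer: k = 37498.
Reconstructed level: -3.3 + 37498 × 6.6/65536 V = 0.47634887695 V.
Error = V_in − V_code = 0.476367 − (0.47634887695) = +18.1 µV.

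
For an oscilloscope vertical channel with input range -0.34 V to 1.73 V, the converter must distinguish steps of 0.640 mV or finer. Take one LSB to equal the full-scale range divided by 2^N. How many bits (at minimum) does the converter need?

Full-scale range = 1.73 V − (-0.34 V) = 2.07 V.
Need 2^N ≥ 2.07 V / 0.640 mV = 3234 → N_min = 12.

12 bits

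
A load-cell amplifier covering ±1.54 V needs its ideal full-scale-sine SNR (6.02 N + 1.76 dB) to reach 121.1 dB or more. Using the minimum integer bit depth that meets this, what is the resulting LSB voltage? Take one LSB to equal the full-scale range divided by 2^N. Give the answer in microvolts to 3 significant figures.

Full-scale range = 1.54 V − (-1.54 V) = 3.08 V.
Required N = ⌈(121.1 − 1.76)/6.02⌉ = ⌈19.824⌉ = 20.
Step size = 3.08/1048576 V = 2.94 µV.

2.94 µV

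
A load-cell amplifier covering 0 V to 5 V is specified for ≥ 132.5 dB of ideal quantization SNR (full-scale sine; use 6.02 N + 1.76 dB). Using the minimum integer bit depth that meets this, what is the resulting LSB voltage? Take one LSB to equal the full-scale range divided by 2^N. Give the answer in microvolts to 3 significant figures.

1.19 µV

Span = 5 V.
Required N = ⌈(132.5 − 1.76)/6.02⌉ = ⌈21.718⌉ = 22.
Step size = 5/4194304 V = 1.19 µV.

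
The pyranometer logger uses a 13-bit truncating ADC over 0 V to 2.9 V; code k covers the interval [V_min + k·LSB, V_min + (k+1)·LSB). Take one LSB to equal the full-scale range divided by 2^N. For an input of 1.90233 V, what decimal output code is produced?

5373

V_FS = 2.9 V. LSB = 2.9 V / 2^13 ≈ 354.0 µV.
V_in − V_min = 1.90233 − (0) = 1.90233 V.
Divide by LSB: 1.90233 × 8192/2.9 = 5373.7543.
Truncating gives code 5373.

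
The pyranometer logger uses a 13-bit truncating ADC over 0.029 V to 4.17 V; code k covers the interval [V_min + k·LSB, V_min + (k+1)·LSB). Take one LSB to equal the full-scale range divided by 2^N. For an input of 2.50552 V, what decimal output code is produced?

4899

Range = 4.17 − (0.029) = 4.141 V. LSB = 4.141 V / 2^13 ≈ 0.5055 mV.
V_in − V_min = 2.50552 − (0.029) = 2.47652 V.
Divide by LSB: 2.47652 × 8192/4.141 = 4899.2156.
Truncating gives code 4899.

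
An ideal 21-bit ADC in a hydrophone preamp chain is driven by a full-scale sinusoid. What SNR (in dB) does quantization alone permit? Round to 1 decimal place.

For an ideal N-bit converter with full-scale sine input, SNR = 6.02 N + 1.76 dB. SNR = 6.02 × 21 + 1.76 = 126.42 + 1.76 = 128.18 dB.

128.2 dB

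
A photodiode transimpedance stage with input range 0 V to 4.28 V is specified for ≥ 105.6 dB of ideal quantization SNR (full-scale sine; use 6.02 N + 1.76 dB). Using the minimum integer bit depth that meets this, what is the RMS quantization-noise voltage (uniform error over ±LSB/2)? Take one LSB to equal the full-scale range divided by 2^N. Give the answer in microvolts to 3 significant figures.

4.71 µV

Span = 4.28 V.
Solving 6.02 N ≥ 105.6 − 1.76: N ≥ 17.249. Round up → N = 18.
LSB = 4.28 V ÷ 2^18 = 4.28/262144 V = 16.327 µV.
V_rms = LSB/√12 = 4.71 µV.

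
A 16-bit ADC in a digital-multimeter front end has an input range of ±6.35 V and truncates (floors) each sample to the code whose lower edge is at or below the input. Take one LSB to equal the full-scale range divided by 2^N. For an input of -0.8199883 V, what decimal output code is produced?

28536

Full-scale range = 6.35 V − (-6.35 V) = 12.7 V. LSB = 12.7 V / 2^16 ≈ 193.8 µV.
(V_in − V_min) × 2^16/range = (-0.8199883 − (-6.35)) × 65536/12.7 = 28536.602.
Floor → code = 28536.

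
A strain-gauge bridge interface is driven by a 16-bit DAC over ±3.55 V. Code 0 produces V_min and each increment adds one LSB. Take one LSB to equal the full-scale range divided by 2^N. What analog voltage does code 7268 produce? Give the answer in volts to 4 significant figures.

-2.763 V

Full-scale range = 3.55 V − (-3.55 V) = 7.1 V. LSB = 7.1 V / 2^16.
V_out = -3.55 + 7268 × (7.1/65536) V
      = -3.55 V + 0.787396 V = -2.76260 V.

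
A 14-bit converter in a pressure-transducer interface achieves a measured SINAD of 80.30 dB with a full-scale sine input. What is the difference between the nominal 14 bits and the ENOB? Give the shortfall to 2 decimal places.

0.95 bits

ENOB = (SINAD − 1.76)/6.02 = (80.30 − 1.76)/6.02 = 13.0465 bits.
Lost resolution: 14 − 13.0465 = 0.9535 bits.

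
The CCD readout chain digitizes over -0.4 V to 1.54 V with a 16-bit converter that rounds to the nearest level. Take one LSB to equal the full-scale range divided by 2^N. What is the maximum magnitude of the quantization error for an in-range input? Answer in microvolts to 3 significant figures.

14.8 µV

Full-scale range = 1.54 V − (-0.4 V) = 1.94 V.
LSB = 1.94 V ÷ 2^16 = 1.94/65536 V = 29.602 µV.
A rounding quantizer has |error| ≤ LSB/2 = 14.8 µV.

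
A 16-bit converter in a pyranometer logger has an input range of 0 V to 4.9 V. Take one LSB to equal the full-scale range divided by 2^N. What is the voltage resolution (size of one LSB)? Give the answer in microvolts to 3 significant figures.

74.8 µV

Span = 4.9 V.
Number of codes = 2^16 = 65536.
LSB = 4.9 V ÷ 2^16 = 4.9/65536 V = 74.8 µV.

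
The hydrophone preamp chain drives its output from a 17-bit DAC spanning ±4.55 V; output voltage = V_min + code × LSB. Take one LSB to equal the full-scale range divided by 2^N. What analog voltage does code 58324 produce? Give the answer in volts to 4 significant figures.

-0.5007 V

The full-scale span is 4.55 − (-4.55) = 9.1 V. LSB = 9.1 V / 2^17.
Output = V_min + (58324/131072) × range = -4.55 + 0.444977 × 9.1 V
      = -4.55 + 4.04929 = -0.500711 V.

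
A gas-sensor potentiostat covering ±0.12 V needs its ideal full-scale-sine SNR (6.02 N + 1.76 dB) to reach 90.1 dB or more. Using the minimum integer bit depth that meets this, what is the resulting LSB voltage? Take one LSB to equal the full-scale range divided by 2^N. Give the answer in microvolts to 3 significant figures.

7.32 µV

Range = 0.12 − (-0.12) = 0.24 V.
N ≥ (90.1 − 1.76)/6.02 = 14.674 → N_min = 15.
LSB = 0.24 V / 2^15 = 7.32 µV.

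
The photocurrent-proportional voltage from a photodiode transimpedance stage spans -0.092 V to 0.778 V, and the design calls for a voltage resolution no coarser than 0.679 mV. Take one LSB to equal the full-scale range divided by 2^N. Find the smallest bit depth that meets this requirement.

Full-scale range = 0.778 V − (-0.092 V) = 0.87 V.
Levels needed ≥ 0.87/0.679 mV = 1281. 2^11 = 2048 suffices, so N_min = 11.

11 bits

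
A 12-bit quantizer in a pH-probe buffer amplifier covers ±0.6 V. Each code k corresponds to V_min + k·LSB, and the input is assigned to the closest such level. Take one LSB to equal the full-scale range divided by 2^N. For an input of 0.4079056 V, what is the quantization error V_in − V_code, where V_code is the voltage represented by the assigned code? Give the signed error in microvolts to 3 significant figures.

+93.1 µV

The full-scale span is 0.6 − (-0.6) = 1.2 V. LSB = 1.2 V / 2^12 ≈ 293.0 µV.
(0.4079056 − (-0.6)) / LSB = 1.0079056 × 4096/1.2 = 3440.3178. Nearest integer: k = 3440.
V_code = V_min + k × range/2^12 = -0.6 + 3440 × 1.2/4096 = 0.4078125000 V.
e = 0.4079056 − (0.4078125000) = +93.1 µV.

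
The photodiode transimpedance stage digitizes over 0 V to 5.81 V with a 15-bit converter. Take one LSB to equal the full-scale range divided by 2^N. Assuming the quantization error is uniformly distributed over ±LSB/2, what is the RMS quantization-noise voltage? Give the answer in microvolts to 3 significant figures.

Range is 5.81 V.
Step size = 5.81/32768 V = 177.31 µV.
RMS of a uniform error over width LSB is LSB/√12 = 51.2 µV.

51.2 µV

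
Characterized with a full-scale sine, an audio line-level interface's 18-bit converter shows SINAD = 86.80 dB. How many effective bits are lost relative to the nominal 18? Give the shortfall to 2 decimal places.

3.87 bits

Effective bits = (86.80 − 1.76)/6.02 = 14.1262.
18 − 14.1262 = 3.87 bits below nominal.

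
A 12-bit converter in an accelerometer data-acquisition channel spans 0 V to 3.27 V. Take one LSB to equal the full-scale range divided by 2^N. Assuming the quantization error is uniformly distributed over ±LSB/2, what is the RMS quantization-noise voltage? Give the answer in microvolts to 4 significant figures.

230.5 µV

Range is 3.27 V.
LSB = 3.27 V / 2^12 = 0.798340 mV.
RMS of a uniform error over width LSB is LSB/√12 = 230.5 µV.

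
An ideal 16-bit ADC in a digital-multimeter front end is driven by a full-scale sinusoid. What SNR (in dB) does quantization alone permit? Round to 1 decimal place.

For an ideal N-bit converter with full-scale sine input, SNR = 6.02 N + 1.76 dB. SNR = 6.02 × 16 + 1.76 = 96.32 + 1.76 = 98.08 dB.

98.1 dB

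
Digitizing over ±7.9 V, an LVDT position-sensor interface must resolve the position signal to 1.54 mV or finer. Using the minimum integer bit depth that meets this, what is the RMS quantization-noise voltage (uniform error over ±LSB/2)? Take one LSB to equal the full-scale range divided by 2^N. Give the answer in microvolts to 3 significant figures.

278 µV

Span: 7.9 V − (-7.9 V) = 15.8 V.
15.8 V / 1.54 mV = 10260. Since 2^13 = 8192 and 2^14 = 16384, N = 14.
One LSB is 15.8 V / 16384 = 0.96436 mV.
σ_q = LSB/√12 = 0.96436 mV/3.4641 = 278 µV.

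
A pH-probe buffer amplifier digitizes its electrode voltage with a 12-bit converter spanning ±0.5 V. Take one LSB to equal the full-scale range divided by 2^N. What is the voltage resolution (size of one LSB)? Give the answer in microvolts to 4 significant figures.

244.1 µV

The full-scale span is 0.5 − (-0.5) = 1 V.
There are 2^12 = 4096 steps.
One LSB is 1 V / 4096 = 244.1 µV.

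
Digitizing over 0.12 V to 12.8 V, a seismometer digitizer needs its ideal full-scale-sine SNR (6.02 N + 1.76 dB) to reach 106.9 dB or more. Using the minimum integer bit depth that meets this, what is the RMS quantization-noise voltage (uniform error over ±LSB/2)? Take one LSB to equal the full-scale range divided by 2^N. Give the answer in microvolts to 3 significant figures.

14.0 µV

Range = 12.8 − (0.12) = 12.68 V.
Required N = ⌈(106.9 − 1.76)/6.02⌉ = ⌈17.465⌉ = 18.
LSB = 12.68 V / 2^18 = 48.370 µV.
RMS noise = LSB/√12 = 14.0 µV.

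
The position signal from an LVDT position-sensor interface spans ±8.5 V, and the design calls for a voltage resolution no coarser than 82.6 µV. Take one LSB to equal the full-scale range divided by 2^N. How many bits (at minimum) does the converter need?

Full-scale range = 8.5 V − (-8.5 V) = 17 V.
Levels needed ≥ 17/82.6 µV = 205800. 2^18 = 262144 suffices, so N_min = 18.

18 bits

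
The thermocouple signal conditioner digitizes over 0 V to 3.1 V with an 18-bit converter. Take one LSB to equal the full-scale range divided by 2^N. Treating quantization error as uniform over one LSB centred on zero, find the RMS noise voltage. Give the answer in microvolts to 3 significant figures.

3.41 µV

Full-scale range = 3.1 V.
LSB = 3.1 V / 2^18 = 11.826 µV.
σ_q = LSB/√12 = 11.826 µV/3.4641 = 3.41 µV.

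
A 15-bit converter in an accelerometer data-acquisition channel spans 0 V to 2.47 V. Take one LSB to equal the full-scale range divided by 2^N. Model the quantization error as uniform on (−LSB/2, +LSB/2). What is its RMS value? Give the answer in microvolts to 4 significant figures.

Range is 2.47 V.
One LSB is 2.47 V / 32768 = 75.3784 µV.
For a uniform distribution on [−LSB/2, +LSB/2], V_rms = LSB/√12 = 75.3784 µV/3.4641 = 21.76 µV.

21.76 µV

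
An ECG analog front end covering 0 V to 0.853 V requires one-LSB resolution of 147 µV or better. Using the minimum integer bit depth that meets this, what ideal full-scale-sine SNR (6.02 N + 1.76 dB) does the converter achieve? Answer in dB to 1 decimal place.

Range is 0.853 V.
Required number of levels: 0.853/147 µV = 5802.7; smallest N with 2^N ≥ that is 13.
SNR = 6.02 × 13 + 1.76 = 80.02 dB.

80.0 dB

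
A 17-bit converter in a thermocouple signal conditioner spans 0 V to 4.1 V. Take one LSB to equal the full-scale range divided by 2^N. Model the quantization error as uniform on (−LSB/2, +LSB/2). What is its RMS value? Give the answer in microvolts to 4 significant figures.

9.030 µV

Span = 4.1 V.
LSB = 4.1 V / 2^17 = 31.2805 µV.
V_rms = LSB/√12 = 31.2805 µV / √12 = 9.030 µV.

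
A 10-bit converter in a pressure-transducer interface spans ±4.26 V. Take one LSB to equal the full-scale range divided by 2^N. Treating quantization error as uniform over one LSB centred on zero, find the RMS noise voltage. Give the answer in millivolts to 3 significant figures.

2.40 mV

The full-scale span is 4.26 − (-4.26) = 8.52 V.
LSB = 8.52 V ÷ 2^10 = 8.52/1024 V = 8.3203 mV.
RMS of a uniform error over width LSB is LSB/√12 = 2.40 mV.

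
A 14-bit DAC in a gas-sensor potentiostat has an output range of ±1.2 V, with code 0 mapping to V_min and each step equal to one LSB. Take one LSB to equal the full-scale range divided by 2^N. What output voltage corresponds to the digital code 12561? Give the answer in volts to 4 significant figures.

0.6400 V

Range = 1.2 − (-1.2) = 2.4 V. LSB = 2.4 V / 2^14.
V_out = -1.2 + 12561 × (2.4/16384) V
      = -1.2 + 1.83999 = 0.639990 V.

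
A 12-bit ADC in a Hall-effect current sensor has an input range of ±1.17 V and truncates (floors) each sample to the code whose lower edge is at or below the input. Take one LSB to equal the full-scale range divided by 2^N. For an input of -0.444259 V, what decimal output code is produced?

1270

Full-scale range = 1.17 V − (-1.17 V) = 2.34 V. LSB = 2.34 V / 2^12 ≈ 0.5713 mV.
V_in − V_min = -0.444259 − (-1.17) = 0.725741 V.
Divide by LSB: 0.725741 × 4096/2.34 = 1270.3569.
Truncating gives code 1270.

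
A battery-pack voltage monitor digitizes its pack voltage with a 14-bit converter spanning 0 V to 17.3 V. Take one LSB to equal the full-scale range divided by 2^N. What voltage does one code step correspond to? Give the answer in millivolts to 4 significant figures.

1.056 mV

V_FS = 17.3 V.
Number of codes = 2^14 = 16384.
LSB = 17.3 V ÷ 2^14 = 17.3/16384 V = 1.056 mV.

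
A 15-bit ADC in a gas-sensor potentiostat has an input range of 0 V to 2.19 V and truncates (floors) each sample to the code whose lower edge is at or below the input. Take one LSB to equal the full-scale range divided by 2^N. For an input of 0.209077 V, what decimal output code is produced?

3128

Span = 2.19 V. LSB = 2.19 V / 2^15 ≈ 66.83 µV.
code = ⌊(V_in − V_min)/LSB⌋ = ⌊(V_in − V_min) × 2^15 / range⌋
     = ⌊(0.209077 − (0)) × 32768 / 2.19⌋ = ⌊0.209077 × 32768/2.19⌋
     = ⌊3128.327⌋ = 3128.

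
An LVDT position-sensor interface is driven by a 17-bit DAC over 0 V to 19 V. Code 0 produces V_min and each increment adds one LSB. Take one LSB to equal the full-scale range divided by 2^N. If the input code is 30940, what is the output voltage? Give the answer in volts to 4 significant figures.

4.485 V

Full-scale range = 19 V. LSB = 19 V / 2^17.
V_out = V_min + code × LSB = 0 V + 30940 × 19 V / 131072
      = 0 V + 4.48502 V = 4.48502 V.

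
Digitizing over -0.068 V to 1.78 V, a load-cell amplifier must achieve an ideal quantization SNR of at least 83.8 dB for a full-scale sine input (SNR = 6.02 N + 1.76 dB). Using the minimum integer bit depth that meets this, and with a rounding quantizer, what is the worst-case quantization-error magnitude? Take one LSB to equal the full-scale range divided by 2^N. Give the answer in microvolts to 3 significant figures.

56.4 µV

Span: 1.78 V − (-0.068 V) = 1.848 V.
6.02 N + 1.76 ≥ 83.8 gives N ≥ 13.628, so the minimum integer is 14.
LSB = 1.848 V / 2^14 = 112.79 µV.
Max error for round-to-nearest is LSB/2 = 56.4 µV.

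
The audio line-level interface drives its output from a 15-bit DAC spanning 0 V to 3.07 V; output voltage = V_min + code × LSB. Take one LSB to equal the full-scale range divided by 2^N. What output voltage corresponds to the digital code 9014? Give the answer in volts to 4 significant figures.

0.8445 V

Span = 3.07 V. LSB = 3.07 V / 2^15.
V_out = V_min + code × LSB = 0 V + 9014 × 3.07 V / 32768
      = 0 V + 0.844512 V = 0.844512 V.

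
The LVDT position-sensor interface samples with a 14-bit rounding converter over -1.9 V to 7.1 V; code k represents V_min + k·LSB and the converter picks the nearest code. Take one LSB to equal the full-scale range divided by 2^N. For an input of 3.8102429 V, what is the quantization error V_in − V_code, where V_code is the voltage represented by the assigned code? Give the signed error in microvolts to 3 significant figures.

Range = 7.1 − (-1.9) = 9 V. LSB = 9 V / 2^14 ≈ 0.5493 mV.
Position in LSBs: (3.8102429 − (-1.9)) × 16384/9 = 10395.1800; rounding gives k = 10395.
V_code = -1.9 + (10395/16384) × 9 = 3.8101440430 V.
Error = V_in − V_code = 3.8102429 − (3.8101440430) = +98.9 µV.

+98.9 µV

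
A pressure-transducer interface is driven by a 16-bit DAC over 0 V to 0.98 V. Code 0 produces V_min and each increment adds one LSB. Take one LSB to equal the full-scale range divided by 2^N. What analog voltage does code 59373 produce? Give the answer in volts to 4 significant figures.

0.8878 V

Range is 0.98 V. LSB = 0.98 V / 2^16.
V_out = V_min + code × LSB = 0 V + 59373 × 0.98 V / 65536
      = 0 + 0.887841 = 0.887841 V.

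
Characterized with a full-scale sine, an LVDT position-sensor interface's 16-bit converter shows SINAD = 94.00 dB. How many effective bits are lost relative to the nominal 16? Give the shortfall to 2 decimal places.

Effective bits = (94.00 − 1.76)/6.02 = 15.3223.
Lost resolution: 16 − 15.3223 = 0.6777 bits.

0.68 bits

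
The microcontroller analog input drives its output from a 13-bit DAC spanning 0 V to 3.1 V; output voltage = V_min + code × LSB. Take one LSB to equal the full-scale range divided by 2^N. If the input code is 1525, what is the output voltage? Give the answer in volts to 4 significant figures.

0.5771 V

Range is 3.1 V. LSB = 3.1 V / 2^13.
V_out = V_min + code × LSB = 0 V + 1525 × 3.1 V / 8192
      = 0 V + 0.577087 V = 0.577087 V.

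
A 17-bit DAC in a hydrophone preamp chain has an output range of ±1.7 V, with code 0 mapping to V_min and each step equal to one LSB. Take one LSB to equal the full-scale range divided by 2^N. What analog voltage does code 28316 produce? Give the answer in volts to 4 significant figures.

-0.9655 V

Full-scale range = 1.7 V − (-1.7 V) = 3.4 V. LSB = 3.4 V / 2^17.
V_out = V_min + code × LSB = -1.7 V + 28316 × 3.4 V / 131072
      = -1.7 V + 0.734515 V = -0.965485 V.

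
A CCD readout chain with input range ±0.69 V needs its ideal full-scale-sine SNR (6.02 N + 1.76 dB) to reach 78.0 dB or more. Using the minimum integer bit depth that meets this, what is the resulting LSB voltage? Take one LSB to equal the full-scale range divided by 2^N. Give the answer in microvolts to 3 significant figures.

168 µV

Span: 0.69 V − (-0.69 V) = 1.38 V.
6.02 N + 1.76 ≥ 78.0 gives N ≥ 12.664, so the minimum integer is 13.
LSB = 1.38 V / 2^13 = 168 µV.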